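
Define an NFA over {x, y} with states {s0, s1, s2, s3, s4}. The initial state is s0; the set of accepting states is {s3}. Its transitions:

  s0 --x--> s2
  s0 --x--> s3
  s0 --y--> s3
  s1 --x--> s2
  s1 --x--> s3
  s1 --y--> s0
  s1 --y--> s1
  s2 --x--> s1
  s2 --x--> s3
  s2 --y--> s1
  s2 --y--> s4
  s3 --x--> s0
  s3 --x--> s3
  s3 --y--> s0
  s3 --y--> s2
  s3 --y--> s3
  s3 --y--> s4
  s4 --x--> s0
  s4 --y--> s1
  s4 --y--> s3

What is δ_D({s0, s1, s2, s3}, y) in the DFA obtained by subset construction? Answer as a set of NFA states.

{s0, s1, s2, s3, s4}

δ(s0,y) = {s3}; δ(s1,y) = {s0, s1}; δ(s2,y) = {s1, s4}; δ(s3,y) = {s0, s2, s3, s4}.
Union: {s0, s1, s2, s3, s4}.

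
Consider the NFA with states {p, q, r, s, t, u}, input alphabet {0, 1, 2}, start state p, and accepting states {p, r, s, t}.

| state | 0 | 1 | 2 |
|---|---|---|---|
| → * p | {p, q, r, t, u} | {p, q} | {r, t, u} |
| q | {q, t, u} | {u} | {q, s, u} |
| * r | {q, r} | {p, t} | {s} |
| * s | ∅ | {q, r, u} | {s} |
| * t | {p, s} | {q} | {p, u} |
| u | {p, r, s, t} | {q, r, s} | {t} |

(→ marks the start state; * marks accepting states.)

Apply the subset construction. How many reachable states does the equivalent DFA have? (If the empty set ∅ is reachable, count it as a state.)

Start state of the DFA: {p}.
{p} --0--> {p, q, r, t, u}  [new]
{p} --1--> {p, q}  [new]
{p} --2--> {r, t, u}  [new]
{p, q, r, t, u} --0--> {p, q, r, s, t, u}  [new]
{p, q, r, t, u} --1--> {p, q, r, s, t, u}  [seen]
{p, q, r, t, u} --2--> {p, q, r, s, t, u}  [seen]
{p, q} --0--> {p, q, r, t, u}  [seen]
{p, q} --1--> {p, q, u}  [new]
{p, q} --2--> {q, r, s, t, u}  [new]
{r, t, u} --0--> {p, q, r, s, t}  [new]
{r, t, u} --1--> {p, q, r, s, t}  [seen]
{r, t, u} --2--> {p, s, t, u}  [new]
{p, q, r, s, t, u} --0--> {p, q, r, s, t, u}  [seen]
{p, q, r, s, t, u} --1--> {p, q, r, s, t, u}  [seen]
{p, q, r, s, t, u} --2--> {p, q, r, s, t, u}  [seen]
{p, q, u} --0--> {p, q, r, s, t, u}  [seen]
{p, q, u} --1--> {p, q, r, s, u}  [new]
{p, q, u} --2--> {q, r, s, t, u}  [seen]
{q, r, s, t, u} --0--> {p, q, r, s, t, u}  [seen]
{q, r, s, t, u} --1--> {p, q, r, s, t, u}  [seen]
{q, r, s, t, u} --2--> {p, q, s, t, u}  [new]
{p, q, r, s, t} --0--> {p, q, r, s, t, u}  [seen]
{p, q, r, s, t} --1--> {p, q, r, t, u}  [seen]
{p, q, r, s, t} --2--> {p, q, r, s, t, u}  [seen]
{p, s, t, u} --0--> {p, q, r, s, t, u}  [seen]
{p, s, t, u} --1--> {p, q, r, s, u}  [seen]
{p, s, t, u} --2--> {p, r, s, t, u}  [new]
{p, q, r, s, u} --0--> {p, q, r, s, t, u}  [seen]
{p, q, r, s, u} --1--> {p, q, r, s, t, u}  [seen]
{p, q, r, s, u} --2--> {q, r, s, t, u}  [seen]
{p, q, s, t, u} --0--> {p, q, r, s, t, u}  [seen]
{p, q, s, t, u} --1--> {p, q, r, s, u}  [seen]
{p, q, s, t, u} --2--> {p, q, r, s, t, u}  [seen]
{p, r, s, t, u} --0--> {p, q, r, s, t, u}  [seen]
{p, r, s, t, u} --1--> {p, q, r, s, t, u}  [seen]
{p, r, s, t, u} --2--> {p, r, s, t, u}  [seen]
Reachable DFA states: {p}, {p, q, r, t, u}, {p, q}, {r, t, u}, {p, q, r, s, t, u}, {p, q, u}, {q, r, s, t, u}, {p, q, r, s, t}, {p, s, t, u}, {p, q, r, s, u}, {p, q, s, t, u}, {p, r, s, t, u}.

12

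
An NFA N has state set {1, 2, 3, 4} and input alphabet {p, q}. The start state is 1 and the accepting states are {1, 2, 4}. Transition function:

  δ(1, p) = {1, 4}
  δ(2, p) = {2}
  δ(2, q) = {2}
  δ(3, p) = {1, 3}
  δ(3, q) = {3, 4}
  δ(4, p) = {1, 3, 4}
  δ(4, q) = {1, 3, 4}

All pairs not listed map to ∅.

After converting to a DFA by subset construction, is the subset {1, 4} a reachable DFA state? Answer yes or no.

yes

Start state of the DFA: {1}.
{1} --p--> {1, 4}  [new]
{1} --q--> ∅  [new]
{1, 4} --p--> {1, 3, 4}  [new]
{1, 4} --q--> {1, 3, 4}  [seen]
∅ --p--> ∅  [seen]
∅ --q--> ∅  [seen]
{1, 3, 4} --p--> {1, 3, 4}  [seen]
{1, 3, 4} --q--> {1, 3, 4}  [seen]
Reachable DFA states: {1}, {1, 4}, ∅, {1, 3, 4}.
{1, 4} is among them.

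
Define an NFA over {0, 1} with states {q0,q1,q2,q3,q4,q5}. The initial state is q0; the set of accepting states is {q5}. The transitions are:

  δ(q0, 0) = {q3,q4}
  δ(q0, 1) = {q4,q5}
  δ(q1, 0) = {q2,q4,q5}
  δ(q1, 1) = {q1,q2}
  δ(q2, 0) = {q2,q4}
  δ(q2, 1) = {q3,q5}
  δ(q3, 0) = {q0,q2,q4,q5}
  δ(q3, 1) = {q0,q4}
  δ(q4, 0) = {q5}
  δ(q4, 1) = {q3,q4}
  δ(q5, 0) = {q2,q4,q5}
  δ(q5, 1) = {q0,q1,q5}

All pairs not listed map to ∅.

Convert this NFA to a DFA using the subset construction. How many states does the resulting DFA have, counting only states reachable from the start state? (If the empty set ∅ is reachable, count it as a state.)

Start state of the DFA: {q0}.
{q0} --0--> {q3,q4}  [new]
{q0} --1--> {q4,q5}  [new]
{q3,q4} --0--> {q0,q2,q4,q5}  [new]
{q3,q4} --1--> {q0,q3,q4}  [new]
{q4,q5} --0--> {q2,q4,q5}  [new]
{q4,q5} --1--> {q0,q1,q3,q4,q5}  [new]
{q0,q2,q4,q5} --0--> {q2,q3,q4,q5}  [new]
{q0,q2,q4,q5} --1--> {q0,q1,q3,q4,q5}  [seen]
{q0,q3,q4} --0--> {q0,q2,q3,q4,q5}  [new]
{q0,q3,q4} --1--> {q0,q3,q4,q5}  [new]
{q2,q4,q5} --0--> {q2,q4,q5}  [seen]
{q2,q4,q5} --1--> {q0,q1,q3,q4,q5}  [seen]
{q0,q1,q3,q4,q5} --0--> {q0,q2,q3,q4,q5}  [seen]
{q0,q1,q3,q4,q5} --1--> {q0,q1,q2,q3,q4,q5}  [new]
{q2,q3,q4,q5} --0--> {q0,q2,q4,q5}  [seen]
{q2,q3,q4,q5} --1--> {q0,q1,q3,q4,q5}  [seen]
{q0,q2,q3,q4,q5} --0--> {q0,q2,q3,q4,q5}  [seen]
{q0,q2,q3,q4,q5} --1--> {q0,q1,q3,q4,q5}  [seen]
{q0,q3,q4,q5} --0--> {q0,q2,q3,q4,q5}  [seen]
{q0,q3,q4,q5} --1--> {q0,q1,q3,q4,q5}  [seen]
{q0,q1,q2,q3,q4,q5} --0--> {q0,q2,q3,q4,q5}  [seen]
{q0,q1,q2,q3,q4,q5} --1--> {q0,q1,q2,q3,q4,q5}  [seen]
Reachable DFA states: {q0}, {q3,q4}, {q4,q5}, {q0,q2,q4,q5}, {q0,q3,q4}, {q2,q4,q5}, {q0,q1,q3,q4,q5}, {q2,q3,q4,q5}, {q0,q2,q3,q4,q5}, {q0,q3,q4,q5}, {q0,q1,q2,q3,q4,q5}.

11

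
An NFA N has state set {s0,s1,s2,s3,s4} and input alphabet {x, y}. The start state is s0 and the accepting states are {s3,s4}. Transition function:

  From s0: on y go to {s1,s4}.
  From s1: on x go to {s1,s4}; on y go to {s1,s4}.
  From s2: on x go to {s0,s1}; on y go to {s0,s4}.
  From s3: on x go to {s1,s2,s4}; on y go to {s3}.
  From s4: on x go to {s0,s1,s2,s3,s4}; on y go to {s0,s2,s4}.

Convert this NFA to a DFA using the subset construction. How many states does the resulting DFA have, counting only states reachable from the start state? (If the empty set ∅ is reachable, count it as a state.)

5

Start state of the DFA: {s0}.
{s0} --x--> ∅  [new]
{s0} --y--> {s1,s4}  [new]
∅ --x--> ∅  [seen]
∅ --y--> ∅  [seen]
{s1,s4} --x--> {s0,s1,s2,s3,s4}  [new]
{s1,s4} --y--> {s0,s1,s2,s4}  [new]
{s0,s1,s2,s3,s4} --x--> {s0,s1,s2,s3,s4}  [seen]
{s0,s1,s2,s3,s4} --y--> {s0,s1,s2,s3,s4}  [seen]
{s0,s1,s2,s4} --x--> {s0,s1,s2,s3,s4}  [seen]
{s0,s1,s2,s4} --y--> {s0,s1,s2,s4}  [seen]
Reachable DFA states: {s0}, ∅, {s1,s4}, {s0,s1,s2,s3,s4}, {s0,s1,s2,s4}.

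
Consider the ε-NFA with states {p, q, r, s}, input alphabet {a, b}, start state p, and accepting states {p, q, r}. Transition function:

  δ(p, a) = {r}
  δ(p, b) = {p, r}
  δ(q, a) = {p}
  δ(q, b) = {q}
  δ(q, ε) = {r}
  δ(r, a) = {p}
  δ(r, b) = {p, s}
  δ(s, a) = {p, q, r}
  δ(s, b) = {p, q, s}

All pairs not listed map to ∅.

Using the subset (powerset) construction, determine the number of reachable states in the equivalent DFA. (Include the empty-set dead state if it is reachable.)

Start state of the DFA: {p} (ε-closure of the NFA start).
{p} --a--> {r}  [new]
{p} --b--> {p, r}  [new]
{r} --a--> {p}  [seen]
{r} --b--> {p, s}  [new]
{p, r} --a--> {p, r}  [seen]
{p, r} --b--> {p, r, s}  [new]
{p, s} --a--> {p, q, r}  [new]
{p, s} --b--> {p, q, r, s}  [new]
{p, r, s} --a--> {p, q, r}  [seen]
{p, r, s} --b--> {p, q, r, s}  [seen]
{p, q, r} --a--> {p, r}  [seen]
{p, q, r} --b--> {p, q, r, s}  [seen]
{p, q, r, s} --a--> {p, q, r}  [seen]
{p, q, r, s} --b--> {p, q, r, s}  [seen]
Reachable DFA states: {p}, {r}, {p, r}, {p, s}, {p, r, s}, {p, q, r}, {p, q, r, s}.

7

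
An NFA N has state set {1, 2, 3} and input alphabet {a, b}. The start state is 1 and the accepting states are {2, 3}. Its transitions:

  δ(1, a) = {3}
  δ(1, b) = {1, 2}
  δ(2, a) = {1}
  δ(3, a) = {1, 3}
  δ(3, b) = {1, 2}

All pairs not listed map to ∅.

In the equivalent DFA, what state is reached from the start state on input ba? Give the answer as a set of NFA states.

{1, 3}

Start: {1}.
δ(1,b) = {1, 2}.
Union: {1, 2}.
After b: {1, 2}.
δ(1,a) = {3}; δ(2,a) = {1}.
Union: {1, 3}.
After a: {1, 3}.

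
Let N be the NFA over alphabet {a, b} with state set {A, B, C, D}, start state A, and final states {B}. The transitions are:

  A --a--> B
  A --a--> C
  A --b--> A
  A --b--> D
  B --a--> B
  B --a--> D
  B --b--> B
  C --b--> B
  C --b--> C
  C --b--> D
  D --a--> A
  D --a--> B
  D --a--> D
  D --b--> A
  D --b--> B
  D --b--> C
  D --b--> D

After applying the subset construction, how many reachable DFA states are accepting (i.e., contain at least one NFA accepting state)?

Start state of the DFA: {A}.
{A} --a--> {B, C}  [new]
{A} --b--> {A, D}  [new]
{B, C} --a--> {B, D}  [new]
{B, C} --b--> {B, C, D}  [new]
{A, D} --a--> {A, B, C, D}  [new]
{A, D} --b--> {A, B, C, D}  [seen]
{B, D} --a--> {A, B, D}  [new]
{B, D} --b--> {A, B, C, D}  [seen]
{B, C, D} --a--> {A, B, D}  [seen]
{B, C, D} --b--> {A, B, C, D}  [seen]
{A, B, C, D} --a--> {A, B, C, D}  [seen]
{A, B, C, D} --b--> {A, B, C, D}  [seen]
{A, B, D} --a--> {A, B, C, D}  [seen]
{A, B, D} --b--> {A, B, C, D}  [seen]
Reachable DFA states: {A}, {B, C}, {A, D}, {B, D}, {B, C, D}, {A, B, C, D}, {A, B, D}.
Accepting DFA states (contain an NFA accepting state): {B, C}, {B, D}, {B, C, D}, {A, B, C, D}, {A, B, D}.

5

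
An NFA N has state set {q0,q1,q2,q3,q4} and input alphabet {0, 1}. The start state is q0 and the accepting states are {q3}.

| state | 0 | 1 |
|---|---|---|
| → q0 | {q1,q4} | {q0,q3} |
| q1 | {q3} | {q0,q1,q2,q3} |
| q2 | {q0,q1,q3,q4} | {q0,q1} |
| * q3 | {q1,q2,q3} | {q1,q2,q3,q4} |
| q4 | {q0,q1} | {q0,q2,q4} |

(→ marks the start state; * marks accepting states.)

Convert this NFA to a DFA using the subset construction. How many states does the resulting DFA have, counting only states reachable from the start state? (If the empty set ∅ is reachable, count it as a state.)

6

Start state of the DFA: {q0}.
{q0} --0--> {q1,q4}  [new]
{q0} --1--> {q0,q3}  [new]
{q1,q4} --0--> {q0,q1,q3}  [new]
{q1,q4} --1--> {q0,q1,q2,q3,q4}  [new]
{q0,q3} --0--> {q1,q2,q3,q4}  [new]
{q0,q3} --1--> {q0,q1,q2,q3,q4}  [seen]
{q0,q1,q3} --0--> {q1,q2,q3,q4}  [seen]
{q0,q1,q3} --1--> {q0,q1,q2,q3,q4}  [seen]
{q0,q1,q2,q3,q4} --0--> {q0,q1,q2,q3,q4}  [seen]
{q0,q1,q2,q3,q4} --1--> {q0,q1,q2,q3,q4}  [seen]
{q1,q2,q3,q4} --0--> {q0,q1,q2,q3,q4}  [seen]
{q1,q2,q3,q4} --1--> {q0,q1,q2,q3,q4}  [seen]
Reachable DFA states: {q0}, {q1,q4}, {q0,q3}, {q0,q1,q3}, {q0,q1,q2,q3,q4}, {q1,q2,q3,q4}.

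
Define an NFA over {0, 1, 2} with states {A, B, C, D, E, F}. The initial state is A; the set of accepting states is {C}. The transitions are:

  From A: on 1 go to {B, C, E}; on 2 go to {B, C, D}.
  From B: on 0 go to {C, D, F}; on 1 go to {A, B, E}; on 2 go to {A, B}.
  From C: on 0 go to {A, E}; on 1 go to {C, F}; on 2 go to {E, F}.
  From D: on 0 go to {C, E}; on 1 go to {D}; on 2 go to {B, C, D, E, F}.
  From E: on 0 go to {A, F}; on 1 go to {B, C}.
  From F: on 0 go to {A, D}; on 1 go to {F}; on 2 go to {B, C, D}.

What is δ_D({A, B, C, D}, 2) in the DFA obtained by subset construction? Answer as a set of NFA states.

δ(A,2) = {B, C, D}; δ(B,2) = {A, B}; δ(C,2) = {E, F}; δ(D,2) = {B, C, D, E, F}.
Union: {A, B, C, D, E, F}.

{A, B, C, D, E, F}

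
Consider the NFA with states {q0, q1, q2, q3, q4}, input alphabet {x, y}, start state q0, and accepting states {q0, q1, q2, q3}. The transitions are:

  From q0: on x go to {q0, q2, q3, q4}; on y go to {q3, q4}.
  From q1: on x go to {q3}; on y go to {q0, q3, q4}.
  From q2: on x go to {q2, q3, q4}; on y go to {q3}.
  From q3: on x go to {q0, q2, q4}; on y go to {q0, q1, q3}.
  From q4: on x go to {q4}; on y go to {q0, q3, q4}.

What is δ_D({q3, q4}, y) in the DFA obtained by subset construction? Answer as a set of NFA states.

δ(q3,y) = {q0, q1, q3}; δ(q4,y) = {q0, q3, q4}.
Union: {q0, q1, q3, q4}.

{q0, q1, q3, q4}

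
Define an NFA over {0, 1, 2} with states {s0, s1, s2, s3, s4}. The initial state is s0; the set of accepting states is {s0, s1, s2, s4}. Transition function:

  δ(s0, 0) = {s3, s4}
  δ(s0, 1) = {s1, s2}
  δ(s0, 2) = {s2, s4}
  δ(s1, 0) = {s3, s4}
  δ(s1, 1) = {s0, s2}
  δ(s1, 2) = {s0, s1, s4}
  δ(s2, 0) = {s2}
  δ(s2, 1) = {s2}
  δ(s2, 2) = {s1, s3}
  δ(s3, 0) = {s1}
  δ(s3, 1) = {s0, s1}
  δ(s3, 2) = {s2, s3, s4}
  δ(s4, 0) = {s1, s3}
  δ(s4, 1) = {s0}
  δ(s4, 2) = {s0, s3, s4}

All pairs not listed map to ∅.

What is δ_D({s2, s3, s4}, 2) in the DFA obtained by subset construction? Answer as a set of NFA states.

δ(s2,2) = {s1, s3}; δ(s3,2) = {s2, s3, s4}; δ(s4,2) = {s0, s3, s4}.
Union: {s0, s1, s2, s3, s4}.

{s0, s1, s2, s3, s4}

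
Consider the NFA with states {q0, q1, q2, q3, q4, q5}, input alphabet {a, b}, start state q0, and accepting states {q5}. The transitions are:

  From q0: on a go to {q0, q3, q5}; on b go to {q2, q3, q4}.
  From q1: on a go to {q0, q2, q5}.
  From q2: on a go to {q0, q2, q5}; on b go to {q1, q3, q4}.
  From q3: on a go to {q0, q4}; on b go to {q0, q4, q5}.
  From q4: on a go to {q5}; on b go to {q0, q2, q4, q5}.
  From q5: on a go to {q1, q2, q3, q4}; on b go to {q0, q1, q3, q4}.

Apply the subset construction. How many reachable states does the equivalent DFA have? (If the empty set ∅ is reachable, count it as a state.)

Start state of the DFA: {q0}.
{q0} --a--> {q0, q3, q5}  [new]
{q0} --b--> {q2, q3, q4}  [new]
{q0, q3, q5} --a--> {q0, q1, q2, q3, q4, q5}  [new]
{q0, q3, q5} --b--> {q0, q1, q2, q3, q4, q5}  [seen]
{q2, q3, q4} --a--> {q0, q2, q4, q5}  [new]
{q2, q3, q4} --b--> {q0, q1, q2, q3, q4, q5}  [seen]
{q0, q1, q2, q3, q4, q5} --a--> {q0, q1, q2, q3, q4, q5}  [seen]
{q0, q1, q2, q3, q4, q5} --b--> {q0, q1, q2, q3, q4, q5}  [seen]
{q0, q2, q4, q5} --a--> {q0, q1, q2, q3, q4, q5}  [seen]
{q0, q2, q4, q5} --b--> {q0, q1, q2, q3, q4, q5}  [seen]
Reachable DFA states: {q0}, {q0, q3, q5}, {q2, q3, q4}, {q0, q1, q2, q3, q4, q5}, {q0, q2, q4, q5}.

5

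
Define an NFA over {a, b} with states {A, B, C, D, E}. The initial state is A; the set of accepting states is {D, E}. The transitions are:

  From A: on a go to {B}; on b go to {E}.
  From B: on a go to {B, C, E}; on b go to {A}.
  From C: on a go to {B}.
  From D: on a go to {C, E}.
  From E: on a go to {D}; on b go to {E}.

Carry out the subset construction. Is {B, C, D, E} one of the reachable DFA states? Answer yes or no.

Start state of the DFA: {A}.
{A} --a--> {B}  [new]
{A} --b--> {E}  [new]
{B} --a--> {B, C, E}  [new]
{B} --b--> {A}  [seen]
{E} --a--> {D}  [new]
{E} --b--> {E}  [seen]
{B, C, E} --a--> {B, C, D, E}  [new]
{B, C, E} --b--> {A, E}  [new]
{D} --a--> {C, E}  [new]
{D} --b--> ∅  [new]
{B, C, D, E} --a--> {B, C, D, E}  [seen]
{B, C, D, E} --b--> {A, E}  [seen]
{A, E} --a--> {B, D}  [new]
{A, E} --b--> {E}  [seen]
{C, E} --a--> {B, D}  [seen]
{C, E} --b--> {E}  [seen]
∅ --a--> ∅  [seen]
∅ --b--> ∅  [seen]
{B, D} --a--> {B, C, E}  [seen]
{B, D} --b--> {A}  [seen]
Reachable DFA states: {A}, {B}, {E}, {B, C, E}, {D}, {B, C, D, E}, {A, E}, {C, E}, ∅, {B, D}.
{B, C, D, E} is among them.

yes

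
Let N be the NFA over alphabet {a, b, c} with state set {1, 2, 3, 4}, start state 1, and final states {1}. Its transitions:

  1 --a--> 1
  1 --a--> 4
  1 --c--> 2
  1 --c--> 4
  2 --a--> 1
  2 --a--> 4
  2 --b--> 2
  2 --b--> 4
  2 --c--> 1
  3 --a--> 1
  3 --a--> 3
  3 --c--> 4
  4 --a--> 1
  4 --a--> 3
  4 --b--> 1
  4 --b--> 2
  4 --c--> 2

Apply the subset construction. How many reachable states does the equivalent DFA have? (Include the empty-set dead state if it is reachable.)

7

Start state of the DFA: {1}.
{1} --a--> {1, 4}  [new]
{1} --b--> ∅  [new]
{1} --c--> {2, 4}  [new]
{1, 4} --a--> {1, 3, 4}  [new]
{1, 4} --b--> {1, 2}  [new]
{1, 4} --c--> {2, 4}  [seen]
∅ --a--> ∅  [seen]
∅ --b--> ∅  [seen]
∅ --c--> ∅  [seen]
{2, 4} --a--> {1, 3, 4}  [seen]
{2, 4} --b--> {1, 2, 4}  [new]
{2, 4} --c--> {1, 2}  [seen]
{1, 3, 4} --a--> {1, 3, 4}  [seen]
{1, 3, 4} --b--> {1, 2}  [seen]
{1, 3, 4} --c--> {2, 4}  [seen]
{1, 2} --a--> {1, 4}  [seen]
{1, 2} --b--> {2, 4}  [seen]
{1, 2} --c--> {1, 2, 4}  [seen]
{1, 2, 4} --a--> {1, 3, 4}  [seen]
{1, 2, 4} --b--> {1, 2, 4}  [seen]
{1, 2, 4} --c--> {1, 2, 4}  [seen]
Reachable DFA states: {1}, {1, 4}, ∅, {2, 4}, {1, 3, 4}, {1, 2}, {1, 2, 4}.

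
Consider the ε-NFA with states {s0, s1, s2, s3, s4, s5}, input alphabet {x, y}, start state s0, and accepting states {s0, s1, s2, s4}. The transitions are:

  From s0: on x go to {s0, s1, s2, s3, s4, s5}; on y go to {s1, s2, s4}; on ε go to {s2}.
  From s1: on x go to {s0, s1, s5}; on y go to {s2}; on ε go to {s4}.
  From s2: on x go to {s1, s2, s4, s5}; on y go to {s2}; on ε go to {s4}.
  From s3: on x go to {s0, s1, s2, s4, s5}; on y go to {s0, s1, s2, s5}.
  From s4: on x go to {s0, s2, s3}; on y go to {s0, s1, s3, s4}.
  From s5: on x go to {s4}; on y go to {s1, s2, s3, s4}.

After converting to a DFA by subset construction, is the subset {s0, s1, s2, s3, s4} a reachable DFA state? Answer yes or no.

Start state of the DFA: {s0, s2, s4} (ε-closure of the NFA start).
{s0, s2, s4} --x--> {s0, s1, s2, s3, s4, s5}  [new]
{s0, s2, s4} --y--> {s0, s1, s2, s3, s4}  [new]
{s0, s1, s2, s3, s4, s5} --x--> {s0, s1, s2, s3, s4, s5}  [seen]
{s0, s1, s2, s3, s4, s5} --y--> {s0, s1, s2, s3, s4, s5}  [seen]
{s0, s1, s2, s3, s4} --x--> {s0, s1, s2, s3, s4, s5}  [seen]
{s0, s1, s2, s3, s4} --y--> {s0, s1, s2, s3, s4, s5}  [seen]
Reachable DFA states: {s0, s2, s4}, {s0, s1, s2, s3, s4, s5}, {s0, s1, s2, s3, s4}.
{s0, s1, s2, s3, s4} is among them.

yes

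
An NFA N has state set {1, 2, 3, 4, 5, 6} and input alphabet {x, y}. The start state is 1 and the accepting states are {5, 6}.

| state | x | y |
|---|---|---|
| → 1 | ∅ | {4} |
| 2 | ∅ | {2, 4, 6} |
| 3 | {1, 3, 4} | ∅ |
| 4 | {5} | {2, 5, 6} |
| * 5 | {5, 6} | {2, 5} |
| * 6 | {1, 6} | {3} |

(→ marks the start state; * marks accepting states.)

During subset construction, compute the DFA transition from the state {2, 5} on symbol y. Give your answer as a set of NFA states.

δ(2,y) = {2, 4, 6}; δ(5,y) = {2, 5}.
Union: {2, 4, 5, 6}.

{2, 4, 5, 6}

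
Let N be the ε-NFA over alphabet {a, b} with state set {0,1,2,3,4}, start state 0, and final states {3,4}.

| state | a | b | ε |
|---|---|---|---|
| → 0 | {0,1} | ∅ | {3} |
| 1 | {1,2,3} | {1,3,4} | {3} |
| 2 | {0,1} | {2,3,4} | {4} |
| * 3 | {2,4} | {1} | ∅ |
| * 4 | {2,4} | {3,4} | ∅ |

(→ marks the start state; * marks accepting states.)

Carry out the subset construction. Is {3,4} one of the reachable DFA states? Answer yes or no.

no

Start state of the DFA: {0,3} (ε-closure of the NFA start).
{0,3} --a--> {0,1,2,3,4}  [new]
{0,3} --b--> {1,3}  [new]
{0,1,2,3,4} --a--> {0,1,2,3,4}  [seen]
{0,1,2,3,4} --b--> {1,2,3,4}  [new]
{1,3} --a--> {1,2,3,4}  [seen]
{1,3} --b--> {1,3,4}  [new]
{1,2,3,4} --a--> {0,1,2,3,4}  [seen]
{1,2,3,4} --b--> {1,2,3,4}  [seen]
{1,3,4} --a--> {1,2,3,4}  [seen]
{1,3,4} --b--> {1,3,4}  [seen]
Reachable DFA states: {0,3}, {0,1,2,3,4}, {1,3}, {1,2,3,4}, {1,3,4}.
{3,4} is not among them.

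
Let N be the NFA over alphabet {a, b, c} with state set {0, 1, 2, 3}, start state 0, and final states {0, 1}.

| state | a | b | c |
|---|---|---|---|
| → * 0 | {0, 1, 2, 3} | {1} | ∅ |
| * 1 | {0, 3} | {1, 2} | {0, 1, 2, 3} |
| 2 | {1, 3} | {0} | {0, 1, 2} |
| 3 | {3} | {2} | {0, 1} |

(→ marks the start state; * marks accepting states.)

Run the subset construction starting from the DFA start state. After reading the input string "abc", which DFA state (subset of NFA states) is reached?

{0, 1, 2, 3}

Start: {0}.
δ(0,a) = {0, 1, 2, 3}.
Union: {0, 1, 2, 3}.
After a: {0, 1, 2, 3}.
δ(0,b) = {1}; δ(1,b) = {1, 2}; δ(2,b) = {0}; δ(3,b) = {2}.
Union: {0, 1, 2}.
After b: {0, 1, 2}.
δ(0,c) = ∅; δ(1,c) = {0, 1, 2, 3}; δ(2,c) = {0, 1, 2}.
Union: {0, 1, 2, 3}.
After c: {0, 1, 2, 3}.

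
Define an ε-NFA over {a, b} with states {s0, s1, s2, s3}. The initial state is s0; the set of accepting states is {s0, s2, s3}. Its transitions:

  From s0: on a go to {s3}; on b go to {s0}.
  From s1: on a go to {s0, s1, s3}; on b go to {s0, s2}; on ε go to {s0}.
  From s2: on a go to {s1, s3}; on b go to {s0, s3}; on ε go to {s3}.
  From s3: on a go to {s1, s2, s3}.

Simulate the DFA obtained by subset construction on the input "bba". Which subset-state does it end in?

Start: {s0}.
δ(s0,b) = {s0}.
Union: {s0}.
After b: {s0}.
δ(s0,b) = {s0}.
Union: {s0}.
After b: {s0}.
δ(s0,a) = {s3}.
Union: {s3}.
After a: {s3}.

{s3}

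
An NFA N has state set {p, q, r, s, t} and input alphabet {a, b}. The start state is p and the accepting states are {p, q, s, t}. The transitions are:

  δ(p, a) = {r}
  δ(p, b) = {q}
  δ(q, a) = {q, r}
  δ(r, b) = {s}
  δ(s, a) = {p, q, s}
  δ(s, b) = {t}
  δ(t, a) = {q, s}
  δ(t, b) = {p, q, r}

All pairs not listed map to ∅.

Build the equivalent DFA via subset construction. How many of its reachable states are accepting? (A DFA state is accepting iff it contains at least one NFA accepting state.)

Start state of the DFA: {p}.
{p} --a--> {r}  [new]
{p} --b--> {q}  [new]
{r} --a--> ∅  [new]
{r} --b--> {s}  [new]
{q} --a--> {q, r}  [new]
{q} --b--> ∅  [seen]
∅ --a--> ∅  [seen]
∅ --b--> ∅  [seen]
{s} --a--> {p, q, s}  [new]
{s} --b--> {t}  [new]
{q, r} --a--> {q, r}  [seen]
{q, r} --b--> {s}  [seen]
{p, q, s} --a--> {p, q, r, s}  [new]
{p, q, s} --b--> {q, t}  [new]
{t} --a--> {q, s}  [new]
{t} --b--> {p, q, r}  [new]
{p, q, r, s} --a--> {p, q, r, s}  [seen]
{p, q, r, s} --b--> {q, s, t}  [new]
{q, t} --a--> {q, r, s}  [new]
{q, t} --b--> {p, q, r}  [seen]
{q, s} --a--> {p, q, r, s}  [seen]
{q, s} --b--> {t}  [seen]
{p, q, r} --a--> {q, r}  [seen]
{p, q, r} --b--> {q, s}  [seen]
{q, s, t} --a--> {p, q, r, s}  [seen]
{q, s, t} --b--> {p, q, r, t}  [new]
{q, r, s} --a--> {p, q, r, s}  [seen]
{q, r, s} --b--> {s, t}  [new]
{p, q, r, t} --a--> {q, r, s}  [seen]
{p, q, r, t} --b--> {p, q, r, s}  [seen]
{s, t} --a--> {p, q, s}  [seen]
{s, t} --b--> {p, q, r, t}  [seen]
Reachable DFA states: {p}, {r}, {q}, ∅, {s}, {q, r}, {p, q, s}, {t}, {p, q, r, s}, {q, t}, {q, s}, {p, q, r}, {q, s, t}, {q, r, s}, {p, q, r, t}, {s, t}.
Accepting DFA states (contain an NFA accepting state): {p}, {q}, {s}, {q, r}, {p, q, s}, {t}, {p, q, r, s}, {q, t}, {q, s}, {p, q, r}, {q, s, t}, {q, r, s}, {p, q, r, t}, {s, t}.

14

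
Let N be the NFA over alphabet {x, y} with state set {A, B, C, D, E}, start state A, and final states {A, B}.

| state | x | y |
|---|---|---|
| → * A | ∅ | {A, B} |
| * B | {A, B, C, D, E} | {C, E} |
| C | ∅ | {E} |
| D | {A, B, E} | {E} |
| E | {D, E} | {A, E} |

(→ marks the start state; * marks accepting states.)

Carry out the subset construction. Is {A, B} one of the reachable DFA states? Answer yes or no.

Start state of the DFA: {A}.
{A} --x--> ∅  [new]
{A} --y--> {A, B}  [new]
∅ --x--> ∅  [seen]
∅ --y--> ∅  [seen]
{A, B} --x--> {A, B, C, D, E}  [new]
{A, B} --y--> {A, B, C, E}  [new]
{A, B, C, D, E} --x--> {A, B, C, D, E}  [seen]
{A, B, C, D, E} --y--> {A, B, C, E}  [seen]
{A, B, C, E} --x--> {A, B, C, D, E}  [seen]
{A, B, C, E} --y--> {A, B, C, E}  [seen]
Reachable DFA states: {A}, ∅, {A, B}, {A, B, C, D, E}, {A, B, C, E}.
{A, B} is among them.

yes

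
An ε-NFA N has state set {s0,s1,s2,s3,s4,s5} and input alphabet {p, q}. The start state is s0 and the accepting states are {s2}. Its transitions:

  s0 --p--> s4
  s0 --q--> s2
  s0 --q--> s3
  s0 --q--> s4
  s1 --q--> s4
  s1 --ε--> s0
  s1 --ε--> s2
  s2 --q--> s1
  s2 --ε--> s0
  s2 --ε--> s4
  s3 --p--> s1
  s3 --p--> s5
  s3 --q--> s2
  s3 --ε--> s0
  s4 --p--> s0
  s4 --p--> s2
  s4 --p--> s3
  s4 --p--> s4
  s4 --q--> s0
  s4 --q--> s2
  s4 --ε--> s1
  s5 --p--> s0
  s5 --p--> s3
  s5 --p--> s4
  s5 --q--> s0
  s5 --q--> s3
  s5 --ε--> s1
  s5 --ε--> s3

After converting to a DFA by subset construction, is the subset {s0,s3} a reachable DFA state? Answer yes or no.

Start state of the DFA: {s0} (ε-closure of the NFA start).
{s0} --p--> {s0,s1,s2,s4}  [new]
{s0} --q--> {s0,s1,s2,s3,s4}  [new]
{s0,s1,s2,s4} --p--> {s0,s1,s2,s3,s4}  [seen]
{s0,s1,s2,s4} --q--> {s0,s1,s2,s3,s4}  [seen]
{s0,s1,s2,s3,s4} --p--> {s0,s1,s2,s3,s4,s5}  [new]
{s0,s1,s2,s3,s4} --q--> {s0,s1,s2,s3,s4}  [seen]
{s0,s1,s2,s3,s4,s5} --p--> {s0,s1,s2,s3,s4,s5}  [seen]
{s0,s1,s2,s3,s4,s5} --q--> {s0,s1,s2,s3,s4}  [seen]
Reachable DFA states: {s0}, {s0,s1,s2,s4}, {s0,s1,s2,s3,s4}, {s0,s1,s2,s3,s4,s5}.
{s0,s3} is not among them.

no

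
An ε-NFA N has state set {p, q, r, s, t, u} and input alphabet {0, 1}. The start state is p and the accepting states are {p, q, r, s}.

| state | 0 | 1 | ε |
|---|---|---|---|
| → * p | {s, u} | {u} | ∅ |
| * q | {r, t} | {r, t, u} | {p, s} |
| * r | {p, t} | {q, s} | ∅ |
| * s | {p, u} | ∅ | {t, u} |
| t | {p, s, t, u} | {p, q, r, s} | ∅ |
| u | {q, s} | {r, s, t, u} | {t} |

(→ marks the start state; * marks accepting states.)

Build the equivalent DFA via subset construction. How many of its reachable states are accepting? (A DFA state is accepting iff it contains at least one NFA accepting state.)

4

Start state of the DFA: {p} (ε-closure of the NFA start).
{p} --0--> {s, t, u}  [new]
{p} --1--> {t, u}  [new]
{s, t, u} --0--> {p, q, s, t, u}  [new]
{s, t, u} --1--> {p, q, r, s, t, u}  [new]
{t, u} --0--> {p, q, s, t, u}  [seen]
{t, u} --1--> {p, q, r, s, t, u}  [seen]
{p, q, s, t, u} --0--> {p, q, r, s, t, u}  [seen]
{p, q, s, t, u} --1--> {p, q, r, s, t, u}  [seen]
{p, q, r, s, t, u} --0--> {p, q, r, s, t, u}  [seen]
{p, q, r, s, t, u} --1--> {p, q, r, s, t, u}  [seen]
Reachable DFA states: {p}, {s, t, u}, {t, u}, {p, q, s, t, u}, {p, q, r, s, t, u}.
Accepting DFA states (contain an NFA accepting state): {p}, {s, t, u}, {p, q, s, t, u}, {p, q, r, s, t, u}.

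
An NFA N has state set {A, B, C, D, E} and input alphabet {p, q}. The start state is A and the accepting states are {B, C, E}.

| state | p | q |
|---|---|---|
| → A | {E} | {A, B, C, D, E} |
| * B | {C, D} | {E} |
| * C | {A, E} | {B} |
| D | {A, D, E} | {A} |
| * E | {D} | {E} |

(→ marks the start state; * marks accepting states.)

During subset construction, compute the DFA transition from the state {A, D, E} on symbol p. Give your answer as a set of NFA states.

{A, D, E}

δ(A,p) = {E}; δ(D,p) = {A, D, E}; δ(E,p) = {D}.
Union: {A, D, E}.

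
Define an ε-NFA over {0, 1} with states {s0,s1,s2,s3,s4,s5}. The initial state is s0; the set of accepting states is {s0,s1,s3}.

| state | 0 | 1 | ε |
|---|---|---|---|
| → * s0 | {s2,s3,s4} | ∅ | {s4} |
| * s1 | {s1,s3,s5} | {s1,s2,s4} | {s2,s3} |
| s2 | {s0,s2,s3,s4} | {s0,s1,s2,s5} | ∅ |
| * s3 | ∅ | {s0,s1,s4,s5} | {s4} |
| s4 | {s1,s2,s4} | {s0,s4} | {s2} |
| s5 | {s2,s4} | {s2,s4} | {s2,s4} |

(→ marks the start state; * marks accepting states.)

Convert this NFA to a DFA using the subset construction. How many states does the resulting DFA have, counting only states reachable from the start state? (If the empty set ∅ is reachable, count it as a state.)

3

Start state of the DFA: {s0,s2,s4} (ε-closure of the NFA start).
{s0,s2,s4} --0--> {s0,s1,s2,s3,s4}  [new]
{s0,s2,s4} --1--> {s0,s1,s2,s3,s4,s5}  [new]
{s0,s1,s2,s3,s4} --0--> {s0,s1,s2,s3,s4,s5}  [seen]
{s0,s1,s2,s3,s4} --1--> {s0,s1,s2,s3,s4,s5}  [seen]
{s0,s1,s2,s3,s4,s5} --0--> {s0,s1,s2,s3,s4,s5}  [seen]
{s0,s1,s2,s3,s4,s5} --1--> {s0,s1,s2,s3,s4,s5}  [seen]
Reachable DFA states: {s0,s2,s4}, {s0,s1,s2,s3,s4}, {s0,s1,s2,s3,s4,s5}.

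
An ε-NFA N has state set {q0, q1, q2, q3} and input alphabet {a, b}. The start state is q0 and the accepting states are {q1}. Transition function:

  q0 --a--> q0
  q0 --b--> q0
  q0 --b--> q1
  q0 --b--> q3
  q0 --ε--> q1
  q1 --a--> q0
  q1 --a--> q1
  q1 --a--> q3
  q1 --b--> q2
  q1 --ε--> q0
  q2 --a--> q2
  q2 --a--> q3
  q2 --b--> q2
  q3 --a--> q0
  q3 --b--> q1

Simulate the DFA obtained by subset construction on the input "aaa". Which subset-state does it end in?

{q0, q1, q3}

Start: {q0, q1}.
δ(q0,a) = {q0}; δ(q1,a) = {q0, q1, q3}.
Union: {q0, q1, q3}.
After a: {q0, q1, q3}.
δ(q0,a) = {q0}; δ(q1,a) = {q0, q1, q3}; δ(q3,a) = {q0}.
Union: {q0, q1, q3}.
After a: {q0, q1, q3}.
δ(q0,a) = {q0}; δ(q1,a) = {q0, q1, q3}; δ(q3,a) = {q0}.
Union: {q0, q1, q3}.
After a: {q0, q1, q3}.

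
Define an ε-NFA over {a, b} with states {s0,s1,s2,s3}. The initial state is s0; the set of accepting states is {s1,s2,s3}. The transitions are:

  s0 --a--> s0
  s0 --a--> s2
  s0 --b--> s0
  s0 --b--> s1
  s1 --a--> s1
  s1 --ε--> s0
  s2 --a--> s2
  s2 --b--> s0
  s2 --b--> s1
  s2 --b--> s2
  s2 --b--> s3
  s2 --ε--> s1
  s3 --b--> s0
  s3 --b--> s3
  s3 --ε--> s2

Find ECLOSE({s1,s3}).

Begin with {s1,s3}.
s1 →ε {s0}; add s0.
s3 →ε {s2}; add s2.
ε-closure = {s0,s1,s2,s3}.

{s0,s1,s2,s3}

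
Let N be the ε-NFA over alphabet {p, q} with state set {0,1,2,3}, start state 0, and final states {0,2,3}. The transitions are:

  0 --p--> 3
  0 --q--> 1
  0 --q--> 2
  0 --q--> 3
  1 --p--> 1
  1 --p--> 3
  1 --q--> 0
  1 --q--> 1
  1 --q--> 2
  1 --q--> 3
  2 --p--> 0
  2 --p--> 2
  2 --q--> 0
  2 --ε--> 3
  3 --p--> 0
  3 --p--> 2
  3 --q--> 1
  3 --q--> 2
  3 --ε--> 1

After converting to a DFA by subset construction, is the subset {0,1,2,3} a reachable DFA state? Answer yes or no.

Start state of the DFA: {0} (ε-closure of the NFA start).
{0} --p--> {1,3}  [new]
{0} --q--> {1,2,3}  [new]
{1,3} --p--> {0,1,2,3}  [new]
{1,3} --q--> {0,1,2,3}  [seen]
{1,2,3} --p--> {0,1,2,3}  [seen]
{1,2,3} --q--> {0,1,2,3}  [seen]
{0,1,2,3} --p--> {0,1,2,3}  [seen]
{0,1,2,3} --q--> {0,1,2,3}  [seen]
Reachable DFA states: {0}, {1,3}, {1,2,3}, {0,1,2,3}.
{0,1,2,3} is among them.

yes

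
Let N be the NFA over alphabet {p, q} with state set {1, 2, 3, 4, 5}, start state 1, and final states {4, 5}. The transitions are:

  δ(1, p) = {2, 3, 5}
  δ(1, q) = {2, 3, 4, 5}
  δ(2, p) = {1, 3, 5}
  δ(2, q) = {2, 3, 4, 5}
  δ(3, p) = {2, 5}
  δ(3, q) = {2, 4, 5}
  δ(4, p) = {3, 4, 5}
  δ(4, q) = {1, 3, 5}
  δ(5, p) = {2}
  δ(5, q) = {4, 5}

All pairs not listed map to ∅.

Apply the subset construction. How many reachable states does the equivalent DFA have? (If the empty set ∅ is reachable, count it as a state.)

Start state of the DFA: {1}.
{1} --p--> {2, 3, 5}  [new]
{1} --q--> {2, 3, 4, 5}  [new]
{2, 3, 5} --p--> {1, 2, 3, 5}  [new]
{2, 3, 5} --q--> {2, 3, 4, 5}  [seen]
{2, 3, 4, 5} --p--> {1, 2, 3, 4, 5}  [new]
{2, 3, 4, 5} --q--> {1, 2, 3, 4, 5}  [seen]
{1, 2, 3, 5} --p--> {1, 2, 3, 5}  [seen]
{1, 2, 3, 5} --q--> {2, 3, 4, 5}  [seen]
{1, 2, 3, 4, 5} --p--> {1, 2, 3, 4, 5}  [seen]
{1, 2, 3, 4, 5} --q--> {1, 2, 3, 4, 5}  [seen]
Reachable DFA states: {1}, {2, 3, 5}, {2, 3, 4, 5}, {1, 2, 3, 5}, {1, 2, 3, 4, 5}.

5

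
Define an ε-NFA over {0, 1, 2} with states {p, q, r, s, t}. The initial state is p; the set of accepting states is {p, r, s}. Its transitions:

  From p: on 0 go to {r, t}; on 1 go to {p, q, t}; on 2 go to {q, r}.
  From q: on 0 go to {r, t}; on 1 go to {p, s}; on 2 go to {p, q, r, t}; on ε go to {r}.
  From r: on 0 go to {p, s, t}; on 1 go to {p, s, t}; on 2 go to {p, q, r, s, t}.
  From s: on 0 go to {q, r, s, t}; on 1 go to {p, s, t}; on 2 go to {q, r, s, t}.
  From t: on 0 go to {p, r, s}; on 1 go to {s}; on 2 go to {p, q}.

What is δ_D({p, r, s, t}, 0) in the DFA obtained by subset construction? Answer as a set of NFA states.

δ(p,0) = {r, t}; δ(r,0) = {p, s, t}; δ(s,0) = {q, r, s, t}; δ(t,0) = {p, r, s}.
Union: {p, q, r, s, t}.

{p, q, r, s, t}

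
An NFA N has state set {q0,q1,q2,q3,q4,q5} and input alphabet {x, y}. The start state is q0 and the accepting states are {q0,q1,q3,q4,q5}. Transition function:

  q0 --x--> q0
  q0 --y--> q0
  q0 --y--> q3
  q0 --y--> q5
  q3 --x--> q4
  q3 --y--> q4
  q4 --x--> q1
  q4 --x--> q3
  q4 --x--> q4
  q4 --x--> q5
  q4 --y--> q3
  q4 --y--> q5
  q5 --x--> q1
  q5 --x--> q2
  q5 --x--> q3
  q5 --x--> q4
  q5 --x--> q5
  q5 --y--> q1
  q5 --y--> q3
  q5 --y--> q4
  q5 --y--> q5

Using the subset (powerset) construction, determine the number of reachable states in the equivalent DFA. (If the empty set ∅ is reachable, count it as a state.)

Start state of the DFA: {q0}.
{q0} --x--> {q0}  [seen]
{q0} --y--> {q0,q3,q5}  [new]
{q0,q3,q5} --x--> {q0,q1,q2,q3,q4,q5}  [new]
{q0,q3,q5} --y--> {q0,q1,q3,q4,q5}  [new]
{q0,q1,q2,q3,q4,q5} --x--> {q0,q1,q2,q3,q4,q5}  [seen]
{q0,q1,q2,q3,q4,q5} --y--> {q0,q1,q3,q4,q5}  [seen]
{q0,q1,q3,q4,q5} --x--> {q0,q1,q2,q3,q4,q5}  [seen]
{q0,q1,q3,q4,q5} --y--> {q0,q1,q3,q4,q5}  [seen]
Reachable DFA states: {q0}, {q0,q3,q5}, {q0,q1,q2,q3,q4,q5}, {q0,q1,q3,q4,q5}.

4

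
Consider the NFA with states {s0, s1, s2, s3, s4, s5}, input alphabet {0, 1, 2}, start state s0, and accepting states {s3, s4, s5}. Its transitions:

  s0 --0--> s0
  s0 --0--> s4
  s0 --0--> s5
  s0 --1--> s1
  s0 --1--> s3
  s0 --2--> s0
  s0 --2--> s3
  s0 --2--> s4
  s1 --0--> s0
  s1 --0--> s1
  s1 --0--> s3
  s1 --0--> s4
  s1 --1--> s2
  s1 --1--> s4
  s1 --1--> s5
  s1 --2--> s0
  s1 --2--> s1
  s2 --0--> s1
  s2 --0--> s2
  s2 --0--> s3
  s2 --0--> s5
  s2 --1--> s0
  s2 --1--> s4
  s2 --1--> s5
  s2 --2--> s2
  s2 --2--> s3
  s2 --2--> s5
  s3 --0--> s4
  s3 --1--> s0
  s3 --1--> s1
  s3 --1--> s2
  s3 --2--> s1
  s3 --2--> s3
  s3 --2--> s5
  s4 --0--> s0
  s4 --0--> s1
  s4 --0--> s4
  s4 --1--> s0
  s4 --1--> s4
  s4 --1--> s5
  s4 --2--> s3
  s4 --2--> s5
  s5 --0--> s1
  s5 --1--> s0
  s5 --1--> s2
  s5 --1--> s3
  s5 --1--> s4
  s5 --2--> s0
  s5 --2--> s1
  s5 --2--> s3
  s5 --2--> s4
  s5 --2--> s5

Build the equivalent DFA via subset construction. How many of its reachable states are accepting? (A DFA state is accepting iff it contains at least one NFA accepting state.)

9

Start state of the DFA: {s0}.
{s0} --0--> {s0, s4, s5}  [new]
{s0} --1--> {s1, s3}  [new]
{s0} --2--> {s0, s3, s4}  [new]
{s0, s4, s5} --0--> {s0, s1, s4, s5}  [new]
{s0, s4, s5} --1--> {s0, s1, s2, s3, s4, s5}  [new]
{s0, s4, s5} --2--> {s0, s1, s3, s4, s5}  [new]
{s1, s3} --0--> {s0, s1, s3, s4}  [new]
{s1, s3} --1--> {s0, s1, s2, s4, s5}  [new]
{s1, s3} --2--> {s0, s1, s3, s5}  [new]
{s0, s3, s4} --0--> {s0, s1, s4, s5}  [seen]
{s0, s3, s4} --1--> {s0, s1, s2, s3, s4, s5}  [seen]
{s0, s3, s4} --2--> {s0, s1, s3, s4, s5}  [seen]
{s0, s1, s4, s5} --0--> {s0, s1, s3, s4, s5}  [seen]
{s0, s1, s4, s5} --1--> {s0, s1, s2, s3, s4, s5}  [seen]
{s0, s1, s4, s5} --2--> {s0, s1, s3, s4, s5}  [seen]
{s0, s1, s2, s3, s4, s5} --0--> {s0, s1, s2, s3, s4, s5}  [seen]
{s0, s1, s2, s3, s4, s5} --1--> {s0, s1, s2, s3, s4, s5}  [seen]
{s0, s1, s2, s3, s4, s5} --2--> {s0, s1, s2, s3, s4, s5}  [seen]
{s0, s1, s3, s4, s5} --0--> {s0, s1, s3, s4, s5}  [seen]
{s0, s1, s3, s4, s5} --1--> {s0, s1, s2, s3, s4, s5}  [seen]
{s0, s1, s3, s4, s5} --2--> {s0, s1, s3, s4, s5}  [seen]
{s0, s1, s3, s4} --0--> {s0, s1, s3, s4, s5}  [seen]
{s0, s1, s3, s4} --1--> {s0, s1, s2, s3, s4, s5}  [seen]
{s0, s1, s3, s4} --2--> {s0, s1, s3, s4, s5}  [seen]
{s0, s1, s2, s4, s5} --0--> {s0, s1, s2, s3, s4, s5}  [seen]
{s0, s1, s2, s4, s5} --1--> {s0, s1, s2, s3, s4, s5}  [seen]
{s0, s1, s2, s4, s5} --2--> {s0, s1, s2, s3, s4, s5}  [seen]
{s0, s1, s3, s5} --0--> {s0, s1, s3, s4, s5}  [seen]
{s0, s1, s3, s5} --1--> {s0, s1, s2, s3, s4, s5}  [seen]
{s0, s1, s3, s5} --2--> {s0, s1, s3, s4, s5}  [seen]
Reachable DFA states: {s0}, {s0, s4, s5}, {s1, s3}, {s0, s3, s4}, {s0, s1, s4, s5}, {s0, s1, s2, s3, s4, s5}, {s0, s1, s3, s4, s5}, {s0, s1, s3, s4}, {s0, s1, s2, s4, s5}, {s0, s1, s3, s5}.
Accepting DFA states (contain an NFA accepting state): {s0, s4, s5}, {s1, s3}, {s0, s3, s4}, {s0, s1, s4, s5}, {s0, s1, s2, s3, s4, s5}, {s0, s1, s3, s4, s5}, {s0, s1, s3, s4}, {s0, s1, s2, s4, s5}, {s0, s1, s3, s5}.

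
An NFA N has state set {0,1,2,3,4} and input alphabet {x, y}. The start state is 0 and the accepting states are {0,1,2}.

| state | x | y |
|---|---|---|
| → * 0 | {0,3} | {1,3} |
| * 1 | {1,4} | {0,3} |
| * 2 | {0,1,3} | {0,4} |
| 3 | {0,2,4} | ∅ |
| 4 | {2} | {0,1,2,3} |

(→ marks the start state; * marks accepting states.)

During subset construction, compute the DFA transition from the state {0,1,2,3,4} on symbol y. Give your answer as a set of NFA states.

δ(0,y) = {1,3}; δ(1,y) = {0,3}; δ(2,y) = {0,4}; δ(3,y) = ∅; δ(4,y) = {0,1,2,3}.
Union: {0,1,2,3,4}.

{0,1,2,3,4}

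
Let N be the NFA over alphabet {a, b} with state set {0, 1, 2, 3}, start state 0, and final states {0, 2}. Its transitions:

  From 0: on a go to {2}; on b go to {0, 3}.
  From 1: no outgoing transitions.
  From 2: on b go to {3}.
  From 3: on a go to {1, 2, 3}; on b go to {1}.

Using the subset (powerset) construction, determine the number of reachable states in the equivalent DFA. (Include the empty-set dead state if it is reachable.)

Start state of the DFA: {0}.
{0} --a--> {2}  [new]
{0} --b--> {0, 3}  [new]
{2} --a--> ∅  [new]
{2} --b--> {3}  [new]
{0, 3} --a--> {1, 2, 3}  [new]
{0, 3} --b--> {0, 1, 3}  [new]
∅ --a--> ∅  [seen]
∅ --b--> ∅  [seen]
{3} --a--> {1, 2, 3}  [seen]
{3} --b--> {1}  [new]
{1, 2, 3} --a--> {1, 2, 3}  [seen]
{1, 2, 3} --b--> {1, 3}  [new]
{0, 1, 3} --a--> {1, 2, 3}  [seen]
{0, 1, 3} --b--> {0, 1, 3}  [seen]
{1} --a--> ∅  [seen]
{1} --b--> ∅  [seen]
{1, 3} --a--> {1, 2, 3}  [seen]
{1, 3} --b--> {1}  [seen]
Reachable DFA states: {0}, {2}, {0, 3}, ∅, {3}, {1, 2, 3}, {0, 1, 3}, {1}, {1, 3}.

9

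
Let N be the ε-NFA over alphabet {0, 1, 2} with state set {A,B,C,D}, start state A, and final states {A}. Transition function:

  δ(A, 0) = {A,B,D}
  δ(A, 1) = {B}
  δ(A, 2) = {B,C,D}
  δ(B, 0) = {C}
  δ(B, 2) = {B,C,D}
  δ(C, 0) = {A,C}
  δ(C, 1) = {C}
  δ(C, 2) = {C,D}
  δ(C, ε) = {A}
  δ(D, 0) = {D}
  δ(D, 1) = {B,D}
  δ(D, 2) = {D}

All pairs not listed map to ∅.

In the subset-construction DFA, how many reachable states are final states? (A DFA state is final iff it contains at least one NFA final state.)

6

Start state of the DFA: {A} (ε-closure of the NFA start).
{A} --0--> {A,B,D}  [new]
{A} --1--> {B}  [new]
{A} --2--> {A,B,C,D}  [new]
{A,B,D} --0--> {A,B,C,D}  [seen]
{A,B,D} --1--> {B,D}  [new]
{A,B,D} --2--> {A,B,C,D}  [seen]
{B} --0--> {A,C}  [new]
{B} --1--> ∅  [new]
{B} --2--> {A,B,C,D}  [seen]
{A,B,C,D} --0--> {A,B,C,D}  [seen]
{A,B,C,D} --1--> {A,B,C,D}  [seen]
{A,B,C,D} --2--> {A,B,C,D}  [seen]
{B,D} --0--> {A,C,D}  [new]
{B,D} --1--> {B,D}  [seen]
{B,D} --2--> {A,B,C,D}  [seen]
{A,C} --0--> {A,B,C,D}  [seen]
{A,C} --1--> {A,B,C}  [new]
{A,C} --2--> {A,B,C,D}  [seen]
∅ --0--> ∅  [seen]
∅ --1--> ∅  [seen]
∅ --2--> ∅  [seen]
{A,C,D} --0--> {A,B,C,D}  [seen]
{A,C,D} --1--> {A,B,C,D}  [seen]
{A,C,D} --2--> {A,B,C,D}  [seen]
{A,B,C} --0--> {A,B,C,D}  [seen]
{A,B,C} --1--> {A,B,C}  [seen]
{A,B,C} --2--> {A,B,C,D}  [seen]
Reachable DFA states: {A}, {A,B,D}, {B}, {A,B,C,D}, {B,D}, {A,C}, ∅, {A,C,D}, {A,B,C}.
Accepting DFA states (contain an NFA accepting state): {A}, {A,B,D}, {A,B,C,D}, {A,C}, {A,C,D}, {A,B,C}.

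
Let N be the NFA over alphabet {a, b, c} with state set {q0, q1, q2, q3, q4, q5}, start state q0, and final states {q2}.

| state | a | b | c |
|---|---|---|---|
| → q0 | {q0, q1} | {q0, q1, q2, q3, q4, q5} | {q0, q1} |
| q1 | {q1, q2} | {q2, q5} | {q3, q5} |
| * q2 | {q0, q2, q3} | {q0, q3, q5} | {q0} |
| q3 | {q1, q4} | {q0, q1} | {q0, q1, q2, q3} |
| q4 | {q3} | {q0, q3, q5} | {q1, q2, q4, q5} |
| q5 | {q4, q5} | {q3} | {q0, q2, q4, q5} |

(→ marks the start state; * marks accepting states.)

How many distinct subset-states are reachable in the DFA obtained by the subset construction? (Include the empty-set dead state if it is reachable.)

Start state of the DFA: {q0}.
{q0} --a--> {q0, q1}  [new]
{q0} --b--> {q0, q1, q2, q3, q4, q5}  [new]
{q0} --c--> {q0, q1}  [seen]
{q0, q1} --a--> {q0, q1, q2}  [new]
{q0, q1} --b--> {q0, q1, q2, q3, q4, q5}  [seen]
{q0, q1} --c--> {q0, q1, q3, q5}  [new]
{q0, q1, q2, q3, q4, q5} --a--> {q0, q1, q2, q3, q4, q5}  [seen]
{q0, q1, q2, q3, q4, q5} --b--> {q0, q1, q2, q3, q4, q5}  [seen]
{q0, q1, q2, q3, q4, q5} --c--> {q0, q1, q2, q3, q4, q5}  [seen]
{q0, q1, q2} --a--> {q0, q1, q2, q3}  [new]
{q0, q1, q2} --b--> {q0, q1, q2, q3, q4, q5}  [seen]
{q0, q1, q2} --c--> {q0, q1, q3, q5}  [seen]
{q0, q1, q3, q5} --a--> {q0, q1, q2, q4, q5}  [new]
{q0, q1, q3, q5} --b--> {q0, q1, q2, q3, q4, q5}  [seen]
{q0, q1, q3, q5} --c--> {q0, q1, q2, q3, q4, q5}  [seen]
{q0, q1, q2, q3} --a--> {q0, q1, q2, q3, q4}  [new]
{q0, q1, q2, q3} --b--> {q0, q1, q2, q3, q4, q5}  [seen]
{q0, q1, q2, q3} --c--> {q0, q1, q2, q3, q5}  [new]
{q0, q1, q2, q4, q5} --a--> {q0, q1, q2, q3, q4, q5}  [seen]
{q0, q1, q2, q4, q5} --b--> {q0, q1, q2, q3, q4, q5}  [seen]
{q0, q1, q2, q4, q5} --c--> {q0, q1, q2, q3, q4, q5}  [seen]
{q0, q1, q2, q3, q4} --a--> {q0, q1, q2, q3, q4}  [seen]
{q0, q1, q2, q3, q4} --b--> {q0, q1, q2, q3, q4, q5}  [seen]
{q0, q1, q2, q3, q4} --c--> {q0, q1, q2, q3, q4, q5}  [seen]
{q0, q1, q2, q3, q5} --a--> {q0, q1, q2, q3, q4, q5}  [seen]
{q0, q1, q2, q3, q5} --b--> {q0, q1, q2, q3, q4, q5}  [seen]
{q0, q1, q2, q3, q5} --c--> {q0, q1, q2, q3, q4, q5}  [seen]
Reachable DFA states: {q0}, {q0, q1}, {q0, q1, q2, q3, q4, q5}, {q0, q1, q2}, {q0, q1, q3, q5}, {q0, q1, q2, q3}, {q0, q1, q2, q4, q5}, {q0, q1, q2, q3, q4}, {q0, q1, q2, q3, q5}.

9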